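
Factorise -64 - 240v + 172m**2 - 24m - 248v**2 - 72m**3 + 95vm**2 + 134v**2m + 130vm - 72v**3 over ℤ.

-(4v - 9m + 8)(2v - m + 2)(9v + 8m + 4)

Group: 4v(-18v**2 - 7vm - 26v + 8m**2 - 12m - 8) + (-9m + 8)(-18v**2 - 7vm - 26v + 8m**2 - 12m - 8); both groups contain (-18v**2 - 7vm - 26v + 8m**2 - 12m - 8), so (4v - 9m + 8) is a factor with cofactor -18v**2 - 7vm - 26v + 8m**2 - 12m - 8.
The cofactor groups again: -18v**2 - 7vm - 26v + 8m**2 - 12m - 8 = -9v(2v - m + 2) + (-8m - 4)(2v - m + 2); both groups contain (2v - m + 2), giving -(9v + 8m + 4)(2v - m + 2).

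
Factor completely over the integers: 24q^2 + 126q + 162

6(4q + 9)(q + 3)

Pull out the common factor 6, then factor the remaining trinomial.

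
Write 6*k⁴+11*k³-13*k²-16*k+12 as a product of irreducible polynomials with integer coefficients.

Trying the rational-root candidates, k = 2/3 is a root, so (3*k-2) is a factor; dividing leaves 2*k³+5*k²-k-6.
Then k = -3/2 is a root, so (2*k+3) is a factor; dividing leaves k²+k-2.
The remaining quadratic factors as (k-1)(k+2).

(2*k+3)*(3*k-2)*(k+2)*(k-1)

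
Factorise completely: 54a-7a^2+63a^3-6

(9a-1)(7a^2+6)

Group as (63a^3+54a) + (-7a^2-6) = 9a(7a^2+6) - (7a^2+6).
Both groups share the factor (7a^2+6).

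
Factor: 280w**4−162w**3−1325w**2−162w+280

(2w−5)(4w+7)(5w−2)(7w+4)

Among the possible rational roots, w = −7/4 is a root, so (4w+7) is a factor; dividing leaves 70w**3−163w**2−46w+40.
Continuing, w = 2/5 is a root, so (5w−2) is a factor; dividing leaves 14w**2−27w−20.
The remaining quadratic factors as (2w−5)(7w+4).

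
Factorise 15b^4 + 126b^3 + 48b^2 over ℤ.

Pull out the common factor 3b^2, then factor the remaining trinomial.

3b^2(5b + 2)(b + 8)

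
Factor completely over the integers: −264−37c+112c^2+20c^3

(2c+11)(2c−3)(5c+8)

Trying the rational-root candidates, c = −8/5 is a root, so (5c+8) divides it; the quotient is 4c^2+16c−33.
The remaining quadratic factors as (2c+11)(2c−3).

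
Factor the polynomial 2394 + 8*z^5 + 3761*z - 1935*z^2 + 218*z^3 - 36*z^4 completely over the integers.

Testing divisors of the constant over divisors of the leading coefficient, z = -1/2 is a root, so (2*z + 1) is a factor; dividing leaves 4*z^4 - 20*z^3 + 119*z^2 - 1027*z + 2394.
Next, z = 9/2 is a root, so (2*z - 9) is a factor; dividing leaves 2*z^3 - z^2 + 55*z - 266.
Then z = 7/2 is a root, so (2*z - 7) is a factor; dividing leaves z^2 + 3*z + 38.
The quadratic z^2 + 3*z + 38 has discriminant -143 < 0 and is irreducible over ℤ.

(2*z + 1)*(2*z - 7)*(2*z - 9)*(z^2 + 3*z + 38)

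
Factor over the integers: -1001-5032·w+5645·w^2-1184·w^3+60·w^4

(2·w-11)·(5·w-7)·(6·w+1)·(w-13)

Trying the rational-root candidates, w = -1/6 is a root, so (6·w+1) divides it; the quotient is 10·w^3-199·w^2+974·w-1001.
Then w = 11/2 is a root, so (2·w-11) divides it; the quotient is 5·w^2-72·w+91.
The remaining quadratic factors as (w-13)(5·w-7).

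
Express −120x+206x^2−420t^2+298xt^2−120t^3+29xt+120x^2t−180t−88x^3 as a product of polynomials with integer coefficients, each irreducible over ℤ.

Group: 2x(−44x^2+126xt+103x−40t^2−140t−60) + 3t(−44x^2+126xt+103x−40t^2−140t−60); both groups contain (−44x^2+126xt+103x−40t^2−140t−60), so (2x+3t) is a factor with cofactor −44x^2+126xt+103x−40t^2−140t−60.
The cofactor groups again: −44x^2+126xt+103x−40t^2−140t−60 = −4x(11x−4t−12) + (10t+5)(11x−4t−12); both groups contain (11x−4t−12), giving −(4x−10t−5)(11x−4t−12).

−(4x−10t−5)(11x−4t−12)(2x+3t)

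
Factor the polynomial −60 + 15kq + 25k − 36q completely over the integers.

(3q + 5)(5k − 12)

Group as (15kq + 25k) + (−36q − 60) = 5k(3q + 5) − 12(3q + 5).
Both groups share the factor (3q + 5).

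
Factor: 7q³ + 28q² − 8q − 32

(q + 4)(7q² − 8)

Group as (7q³ − 8q) + (28q² − 32) = q(7q² − 8) + 4(7q² − 8).
Both groups share the factor (7q² − 8).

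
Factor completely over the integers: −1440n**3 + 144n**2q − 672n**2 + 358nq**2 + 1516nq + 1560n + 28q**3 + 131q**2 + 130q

Group: 12n(−120n**2 − 58nq − 156n − 4q**2 − 13q) + (−7q − 10)(−120n**2 − 58nq − 156n − 4q**2 − 13q); both groups contain (−120n**2 − 58nq − 156n − 4q**2 − 13q), so (12n − 7q − 10) is a factor with cofactor −120n**2 − 58nq − 156n − 4q**2 − 13q.
The cofactor groups again: −120n**2 − 58nq − 156n − 4q**2 − 13q = −10n(12n + q) + (−4q − 13)(12n + q); both groups contain (12n + q), giving −(10n + 4q + 13)(12n + q).

−(10n + 4q + 13)(12n + q)(12n − 7q − 10)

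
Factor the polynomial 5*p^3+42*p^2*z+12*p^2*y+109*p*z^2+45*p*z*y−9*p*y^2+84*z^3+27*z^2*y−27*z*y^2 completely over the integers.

(5*p+7*z−3*y)*(p+4*z+3*y)*(p+3*z)

Group: p*(5*p^2+27*p*z+12*p*y+28*z^2+9*z*y−9*y^2) + 3*z*(5*p^2+27*p*z+12*p*y+28*z^2+9*z*y−9*y^2); both groups contain (5*p^2+27*p*z+12*p*y+28*z^2+9*z*y−9*y^2), so (p+3*z) is a factor with cofactor 5*p^2+27*p*z+12*p*y+28*z^2+9*z*y−9*y^2.
The cofactor groups again: 5*p^2+27*p*z+12*p*y+28*z^2+9*z*y−9*y^2 = p*(5*p+7*z−3*y) + (4*z+3*y)*(5*p+7*z−3*y); both groups contain (5*p+7*z−3*y), giving (p+4*z+3*y)*(5*p+7*z−3*y).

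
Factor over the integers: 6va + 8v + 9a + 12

(2v + 3)(3a + 4)

Group as (6va + 8v) + (9a + 12) = 2v(3a + 4) + 3(3a + 4).
Both groups share the factor (3a + 4).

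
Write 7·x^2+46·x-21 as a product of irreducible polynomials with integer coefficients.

Need a pair with product 7·(-21) = -147 and sum 46: that's 49 and -3.
Split the middle term: 7·x^2+49·x - 3·x-21 = 7·x·(x+7) - 3·(x+7).

(7·x-3)·(x+7)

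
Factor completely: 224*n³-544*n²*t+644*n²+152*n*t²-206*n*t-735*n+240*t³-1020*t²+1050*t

Group: 8*n*(28*n²-82*n*t+105*n+60*t²-150*t) + (4*t-7)*(28*n²-82*n*t+105*n+60*t²-150*t); both groups contain (28*n²-82*n*t+105*n+60*t²-150*t), so (8*n+4*t-7) is a factor with cofactor 28*n²-82*n*t+105*n+60*t²-150*t.
The cofactor groups again: 28*n²-82*n*t+105*n+60*t²-150*t = 7*n*(4*n-6*t+15) - 10*t*(4*n-6*t+15); both groups contain (4*n-6*t+15), giving (7*n-10*t)*(4*n-6*t+15).

(4*n-6*t+15)*(7*n-10*t)*(8*n+4*t-7)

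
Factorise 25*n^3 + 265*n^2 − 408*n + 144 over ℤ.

Among the possible rational roots, n = 3/5 is a root, so (5*n − 3) divides it; the quotient is 5*n^2 + 56*n − 48.
The remaining quadratic factors as (n + 12)(5*n − 4).

(5*n − 3)*(5*n − 4)*(n + 12)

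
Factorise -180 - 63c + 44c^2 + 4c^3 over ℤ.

Testing divisors of the constant over divisors of the leading coefficient, c = -3/2 is a root, so (2c + 3) divides it; the quotient is 2c^2 + 19c - 60.
The remaining quadratic factors as (c + 12)(2c - 5).

(2c + 3)(2c - 5)(c + 12)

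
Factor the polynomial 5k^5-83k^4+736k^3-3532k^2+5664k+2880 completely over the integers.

Testing divisors of the constant over divisors of the leading coefficient, k = 4 is a root, giving the factor (k-4) and quotient 5k^4-63k^3+484k^2-1596k-720.
Continuing, k = 6 is a root, so (k-6) is a factor; dividing leaves 5k^3-33k^2+286k+120.
Continuing, k = -2/5 is a root, so (5k+2) divides it; the quotient is k^2-7k+60.
The quadratic k^2-7k+60 has discriminant -191 < 0 and is irreducible over ℤ.

(5k+2)(k-4)(k-6)(k^2-7k+60)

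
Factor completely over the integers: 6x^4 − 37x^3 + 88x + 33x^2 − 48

Trying the rational-root candidates, x = 4 is a root, giving the factor (x − 4) and quotient 6x^3 − 13x^2 − 19x + 12.
Next, x = 1/2 is a root, giving the factor (2x − 1) and quotient 3x^2 − 5x − 12.
The remaining quadratic factors as (x − 3)(3x + 4).

(2x − 1)(3x + 4)(x − 3)(x − 4)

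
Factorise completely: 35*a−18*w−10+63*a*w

(7*a−2)*(9*w+5)

Group as (63*a*w+35*a) + (−18*w−10) = 7*a*(9*w+5) − 2*(9*w+5).
Both groups share the factor (9*w+5).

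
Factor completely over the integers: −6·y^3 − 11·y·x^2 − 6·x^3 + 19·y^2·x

Group: y·(−6·y^2 + 7·y·x + 3·x^2) − 2·x·(−6·y^2 + 7·y·x + 3·x^2); both groups contain (−6·y^2 + 7·y·x + 3·x^2), so (y − 2·x) is a factor with cofactor −6·y^2 + 7·y·x + 3·x^2.
The cofactor groups again: −6·y^2 + 7·y·x + 3·x^2 = −2·y·(3·y + x) + 3·x·(3·y + x); both groups contain (3·y + x), giving −(2·y − 3·x)·(3·y + x).

−(y − 2·x)·(2·y − 3·x)·(3·y + x)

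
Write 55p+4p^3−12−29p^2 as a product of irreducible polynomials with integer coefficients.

Trying the rational-root candidates, p = 3 is a root, so (p−3) divides it; the quotient is 4p^2−17p+4.
The remaining quadratic factors as (p−4)(4p−1).

(4p−1)(p−3)(p−4)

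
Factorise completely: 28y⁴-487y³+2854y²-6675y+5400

Testing divisors of the constant over divisors of the leading coefficient, y = 5 is a root, so (y-5) is a factor; dividing leaves 28y³-347y²+1119y-1080.
Continuing, y = 9/4 is a root, so (4y-9) divides it; the quotient is 7y²-71y+120.
The remaining quadratic factors as (7y-15)(y-8).

(4y-9)(7y-15)(y-5)(y-8)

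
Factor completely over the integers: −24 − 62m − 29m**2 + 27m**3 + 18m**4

(2m − 3)(3m + 2)(3m + 4)(m + 1)

Trying the rational-root candidates, m = −2/3 is a root, giving the factor (3m + 2) and quotient 6m**3 + 5m**2 − 13m − 12.
Continuing, m = −4/3 is a root, giving the factor (3m + 4) and quotient 2m**2 − m − 3.
The remaining quadratic factors as (2m − 3)(m + 1).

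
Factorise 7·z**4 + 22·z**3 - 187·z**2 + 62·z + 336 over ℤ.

By the rational root theorem, z = 3 is a root, so (z - 3) divides it; the quotient is 7·z**3 + 43·z**2 - 58·z - 112.
Then z = 2 is a root, giving the factor (z - 2) and quotient 7·z**2 + 57·z + 56.
The remaining quadratic factors as (z + 7)(7·z + 8).

(7·z + 8)·(z + 7)·(z - 2)·(z - 3)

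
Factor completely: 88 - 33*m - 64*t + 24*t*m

(3*m - 8)*(8*t - 11)

Group as (24*t*m - 64*t) + (-33*m + 88) = 8*t*(3*m - 8) - 11*(3*m - 8).
Both groups share the factor (3*m - 8).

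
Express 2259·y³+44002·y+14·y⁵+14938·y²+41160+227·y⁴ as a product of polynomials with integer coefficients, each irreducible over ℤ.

Among the possible rational roots, y = -7/2 is a root, so (2·y+7) is a factor; dividing leaves 7·y⁴+89·y³+818·y²+4606·y+5880.
Then y = -12/7 is a root, so (7·y+12) is a factor; dividing leaves y³+11·y²+98·y+490.
Continuing, y = -7 is a root, giving the factor (y+7) and quotient y²+4·y+70.
The quadratic y²+4·y+70 has discriminant -264 < 0 and is irreducible over ℤ.

(2·y+7)·(7·y+12)·(y+7)·(y²+4·y+70)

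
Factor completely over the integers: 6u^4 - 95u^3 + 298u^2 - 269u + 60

Testing divisors of the constant over divisors of the leading coefficient, u = 1 is a root, so (u - 1) is a factor; dividing leaves 6u^3 - 89u^2 + 209u - 60.
Next, u = 5/2 is a root, giving the factor (2u - 5) and quotient 3u^2 - 37u + 12.
The remaining quadratic factors as (u - 12)(3u - 1).

(2u - 5)(3u - 1)(u - 1)(u - 12)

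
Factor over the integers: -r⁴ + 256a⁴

(4a + r)(4a - r)(16a² + r²)

Difference of squares twice: with A = 4a and B = r, A⁴ − B⁴ = (A² − B²)(A² + B²), and A² − B² factors again.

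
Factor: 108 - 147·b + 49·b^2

Need a pair with product 49·108 = 5292 and sum -147: that's -63 and -84.
Split the middle term: 49·b^2 - 63·b - 84·b + 108 = 7·b·(7·b - 9) - 12·(7·b - 9).

(7·b - 12)·(7·b - 9)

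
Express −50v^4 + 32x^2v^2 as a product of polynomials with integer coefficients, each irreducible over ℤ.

2v^2(4x − 5v)(4x + 5v)

Every term has a factor of 2v^2. Then 16x^2 − 25v^2 = (4x)² − (5v)².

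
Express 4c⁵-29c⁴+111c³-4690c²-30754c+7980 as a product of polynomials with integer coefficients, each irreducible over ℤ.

(4c-1)(c+5)(c-14)(c²+2c+114)

Trying the rational-root candidates, c = 14 is a root, so (c-14) is a factor; dividing leaves 4c⁴+27c³+489c²+2156c-570.
Next, c = -5 is a root, so (c+5) divides it; the quotient is 4c³+7c²+454c-114.
Next, c = 1/4 is a root, giving the factor (4c-1) and quotient c²+2c+114.
The quadratic c²+2c+114 has discriminant -452 < 0 and is irreducible over ℤ.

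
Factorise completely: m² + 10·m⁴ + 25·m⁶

Pull out the common factor m², leaving 25·m⁴ + 10·m² + 1.
Recognize a perfect-square trinomial with the parts 1 and 5·m².

m²·(5·m² + 1)²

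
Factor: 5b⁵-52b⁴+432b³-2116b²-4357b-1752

(5b+3)(b+1)(b-8)(b²-4b+73)

Trying the rational-root candidates, b = 8 is a root, giving the factor (b-8) and quotient 5b⁴-12b³+336b²+572b+219.
Next, b = -1 is a root, so (b+1) divides it; the quotient is 5b³-17b²+353b+219.
Then b = -3/5 is a root, so (5b+3) divides it; the quotient is b²-4b+73.
The quadratic b²-4b+73 has discriminant -276 < 0 and is irreducible over ℤ.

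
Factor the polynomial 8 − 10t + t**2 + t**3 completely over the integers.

(t + 4)(t − 1)(t − 2)

Trying the rational-root candidates, t = −4 is a root, giving the factor (t + 4) and quotient t**2 − 3t + 2.
The remaining quadratic factors as (t − 1)(t − 2).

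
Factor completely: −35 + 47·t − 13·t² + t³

(t − 1)·(t − 5)·(t − 7)

Testing divisors of the constant over divisors of the leading coefficient, t = 5 is a root, so (t − 5) is a factor; dividing leaves t² − 8·t + 7.
The remaining quadratic factors as (t − 7)(t − 1).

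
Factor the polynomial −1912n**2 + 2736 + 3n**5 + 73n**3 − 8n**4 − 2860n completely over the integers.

Testing divisors of the constant over divisors of the leading coefficient, n = −2 is a root, giving the factor (n + 2) and quotient 3n**4 − 14n**3 + 101n**2 − 2114n + 1368.
Next, n = 9 is a root, giving the factor (n − 9) and quotient 3n**3 + 13n**2 + 218n − 152.
Next, n = 2/3 is a root, so (3n − 2) divides it; the quotient is n**2 + 5n + 76.
The quadratic n**2 + 5n + 76 has discriminant −279 < 0 and is irreducible over ℤ.

(3n − 2)(n + 2)(n − 9)(n**2 + 5n + 76)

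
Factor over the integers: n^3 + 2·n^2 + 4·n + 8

(n + 2)·(n^2 + 4)

Group as (n^3 + 4·n) + (2·n^2 + 8) = n·(n^2 + 4) + 2·(n^2 + 4).
Both groups share the factor (n^2 + 4).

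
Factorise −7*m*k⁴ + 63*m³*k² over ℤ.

Every term has a factor of 7*m*k². Then 9*m² − k² = (3*m)² − (k)².

7*k²*m*(3*m − k)*(3*m + k)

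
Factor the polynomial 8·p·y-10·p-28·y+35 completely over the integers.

(2·p-7)·(4·y-5)

Group as (8·p·y-10·p) + (-28·y+35) = 2·p·(4·y-5) - 7·(4·y-5).
Both groups share the factor (4·y-5).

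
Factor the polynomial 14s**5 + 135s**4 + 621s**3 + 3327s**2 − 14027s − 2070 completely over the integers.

By the rational root theorem, s = −9 is a root, giving the factor (s + 9) and quotient 14s**4 + 9s**3 + 540s**2 − 1533s − 230.
Continuing, s = 5/2 is a root, so (2s − 5) divides it; the quotient is 7s**3 + 22s**2 + 325s + 46.
Then s = −1/7 is a root, so (7s + 1) divides it; the quotient is s**2 + 3s + 46.
The quadratic s**2 + 3s + 46 has discriminant −175 < 0 and is irreducible over ℤ.

(2s − 5)(7s + 1)(s + 9)(s**2 + 3s + 46)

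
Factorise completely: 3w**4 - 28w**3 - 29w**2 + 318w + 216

Among the possible rational roots, w = 9 is a root, so (w - 9) divides it; the quotient is 3w**3 - w**2 - 38w - 24.
Next, w = -3 is a root, giving the factor (w + 3) and quotient 3w**2 - 10w - 8.
The remaining quadratic factors as (3w + 2)(w - 4).

(3w + 2)(w + 3)(w - 4)(w - 9)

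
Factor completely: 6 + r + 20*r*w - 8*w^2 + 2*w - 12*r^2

Group: -3*r*(4*r - 4*w - 3) + (2*w - 2)*(4*r - 4*w - 3); both groups contain (4*r - 4*w - 3).

-(3*r - 2*w + 2)*(4*r - 4*w - 3)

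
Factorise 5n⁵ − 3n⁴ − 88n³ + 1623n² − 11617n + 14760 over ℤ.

Trying the rational-root candidates, n = 5 is a root, giving the factor (n − 5) and quotient 5n⁴ + 22n³ + 22n² + 1733n − 2952.
Next, n = 8/5 is a root, so (5n − 8) is a factor; dividing leaves n³ + 6n² + 14n + 369.
Then n = −9 is a root, so (n + 9) is a factor; dividing leaves n² − 3n + 41.
The quadratic n² − 3n + 41 has discriminant −155 < 0 and is irreducible over ℤ.

(5n − 8)(n + 9)(n − 5)(n² − 3n + 41)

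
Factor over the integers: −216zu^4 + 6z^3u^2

6u^2z(z − 6u)(z + 6u)

Pull out the common factor 6zu^2; z^2 − 36u^2 is a difference of squares.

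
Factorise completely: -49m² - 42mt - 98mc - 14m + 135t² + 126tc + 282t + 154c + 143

Group: -7m(7m + 15t + 14c + 13) + (9t + 11)(7m + 15t + 14c + 13); both groups contain (7m + 15t + 14c + 13).

-(7m + 15t + 14c + 13)(7m - 9t - 11)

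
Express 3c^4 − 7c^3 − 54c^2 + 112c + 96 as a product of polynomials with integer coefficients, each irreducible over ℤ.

(3c + 2)(c + 4)(c − 3)(c − 4)

By the rational root theorem, c = 4 is a root, so (c − 4) divides it; the quotient is 3c^3 + 5c^2 − 34c − 24.
Continuing, c = −2/3 is a root, so (3c + 2) is a factor; dividing leaves c^2 + c − 12.
The remaining quadratic factors as (c − 3)(c + 4).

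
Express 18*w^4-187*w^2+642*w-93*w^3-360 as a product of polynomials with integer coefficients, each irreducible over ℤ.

(3*w-4)*(6*w-5)*(w+3)*(w-6)

Testing divisors of the constant over divisors of the leading coefficient, w = 4/3 is a root, giving the factor (3*w-4) and quotient 6*w^3-23*w^2-93*w+90.
Then w = -3 is a root, so (w+3) is a factor; dividing leaves 6*w^2-41*w+30.
The remaining quadratic factors as (w-6)(6*w-5).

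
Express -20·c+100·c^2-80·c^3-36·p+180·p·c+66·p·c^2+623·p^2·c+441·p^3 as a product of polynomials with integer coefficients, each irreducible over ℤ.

Group: 7·p·(63·p^2+107·p·c-18·p+40·c^2-10·c) + (-2·c+2)·(63·p^2+107·p·c-18·p+40·c^2-10·c); both groups contain (63·p^2+107·p·c-18·p+40·c^2-10·c), so (7·p-2·c+2) is a factor with cofactor 63·p^2+107·p·c-18·p+40·c^2-10·c.
The cofactor groups again: 63·p^2+107·p·c-18·p+40·c^2-10·c = 9·p·(7·p+8·c-2) + 5·c·(7·p+8·c-2); both groups contain (7·p+8·c-2), giving (9·p+5·c)·(7·p+8·c-2).

(7·p-2·c+2)·(9·p+5·c)·(7·p+8·c-2)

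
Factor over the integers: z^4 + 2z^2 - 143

(z^2 + 13)(z^2 - 11)

Substitute u = z^2 to get a quadratic in u, then factor.
z^2 - 11 is irreducible over ℤ (11 is not a perfect square).
z^2 + 13 is irreducible over ℤ (always positive, so no real roots).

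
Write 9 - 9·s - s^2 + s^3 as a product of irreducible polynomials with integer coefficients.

(s + 3)·(s - 1)·(s - 3)

Testing divisors of the constant over divisors of the leading coefficient, s = 3 is a root, giving the factor (s - 3) and quotient s^2 + 2·s - 3.
The remaining quadratic factors as (s - 1)(s + 3).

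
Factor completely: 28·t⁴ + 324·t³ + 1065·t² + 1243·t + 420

Trying the rational-root candidates, t = −3/2 is a root, so (2·t + 3) is a factor; dividing leaves 14·t³ + 141·t² + 321·t + 140.
Next, t = −7 is a root, so (t + 7) is a factor; dividing leaves 14·t² + 43·t + 20.
The remaining quadratic factors as (2·t + 5)(7·t + 4).

(2·t + 3)·(2·t + 5)·(7·t + 4)·(t + 7)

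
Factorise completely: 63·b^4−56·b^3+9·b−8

(9·b−8)·(7·b^3+1)

Group as (63·b^4+9·b) + (−56·b^3−8) = 9·b·(7·b^3+1) − 8·(7·b^3+1).
Both groups share the factor (7·b^3+1).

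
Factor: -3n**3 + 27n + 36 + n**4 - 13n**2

(n + 1)(n + 3)(n - 3)(n - 4)

Testing divisors of the constant over divisors of the leading coefficient, n = -3 is a root, giving the factor (n + 3) and quotient n**3 - 6n**2 + 5n + 12.
Then n = -1 is a root, giving the factor (n + 1) and quotient n**2 - 7n + 12.
The remaining quadratic factors as (n - 3)(n - 4).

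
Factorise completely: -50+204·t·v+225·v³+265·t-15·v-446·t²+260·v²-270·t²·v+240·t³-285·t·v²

(5·t+5·v-2)·(6·t-9·v-5)·(8·t-5·v-5)

Group: 5·t·(48·t²-102·t·v-70·t+45·v²+70·v+25) + (5·v-2)·(48·t²-102·t·v-70·t+45·v²+70·v+25); both groups contain (48·t²-102·t·v-70·t+45·v²+70·v+25), so (5·t+5·v-2) is a factor with cofactor 48·t²-102·t·v-70·t+45·v²+70·v+25.
The cofactor groups again: 48·t²-102·t·v-70·t+45·v²+70·v+25 = 6·t·(8·t-5·v-5) + (-9·v-5)·(8·t-5·v-5); both groups contain (8·t-5·v-5), giving (6·t-9·v-5)·(8·t-5·v-5).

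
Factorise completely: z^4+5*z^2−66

(z^2+11)*(z^2−6)

Substitute u = z^2 to get a quadratic in u, then factor.
z^2+11 is irreducible over ℤ (always positive, so no real roots).
z^2−6 is irreducible over ℤ (6 is not a perfect square).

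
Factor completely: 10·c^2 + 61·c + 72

(2·c + 9)·(5·c + 8)

Need a pair with product 10·72 = 720 and sum 61: that's 45 and 16.
Split the middle term: 10·c^2 + 45·c + 16·c + 72 = 5·c·(2·c + 9) + 8·(2·c + 9).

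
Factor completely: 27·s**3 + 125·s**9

s**3·(5·s**2 + 3)·(25·s**4 - 15·s**2 + 9)

Factor out s**3 first: what remains is 125·s**6 + 27.
Recognize a sum of cubes with the parts 5·s**2 and 3.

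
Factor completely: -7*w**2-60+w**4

Substitute u = w**2 to get a quadratic in u, then factor.
w**2-12 is irreducible over ℤ (12 is not a perfect square).
w**2+5 is irreducible over ℤ (always positive, so no real roots).

(w**2+5)*(w**2-12)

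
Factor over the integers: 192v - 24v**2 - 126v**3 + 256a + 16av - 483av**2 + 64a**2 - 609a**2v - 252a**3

Group: 7a(-36a**2 - 51av - 32a - 18v**2 - 24v) + (7v - 8)(-36a**2 - 51av - 32a - 18v**2 - 24v); both groups contain (-36a**2 - 51av - 32a - 18v**2 - 24v), so (7a + 7v - 8) is a factor with cofactor -36a**2 - 51av - 32a - 18v**2 - 24v.
The cofactor groups again: -36a**2 - 51av - 32a - 18v**2 - 24v = -9a(4a + 3v) + (-6v - 8)(4a + 3v); both groups contain (4a + 3v), giving -(9a + 6v + 8)(4a + 3v).

-(4a + 3v)(7a + 7v - 8)(9a + 6v + 8)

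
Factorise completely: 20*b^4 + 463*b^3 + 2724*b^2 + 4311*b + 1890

(4*b + 3)*(5*b + 7)*(b + 15)*(b + 6)

Among the possible rational roots, b = −15 is a root, so (b + 15) is a factor; dividing leaves 20*b^3 + 163*b^2 + 279*b + 126.
Next, b = −7/5 is a root, so (5*b + 7) is a factor; dividing leaves 4*b^2 + 27*b + 18.
The remaining quadratic factors as (b + 6)(4*b + 3).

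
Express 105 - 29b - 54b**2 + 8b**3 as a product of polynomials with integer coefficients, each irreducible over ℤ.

(2b + 3)(4b - 5)(b - 7)

Among the possible rational roots, b = 7 is a root, so (b - 7) divides it; the quotient is 8b**2 + 2b - 15.
The remaining quadratic factors as (2b + 3)(4b - 5).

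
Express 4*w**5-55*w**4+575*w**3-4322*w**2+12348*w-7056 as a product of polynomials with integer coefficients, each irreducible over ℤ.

By the rational root theorem, w = 4 is a root, so (w-4) divides it; the quotient is 4*w**4-39*w**3+419*w**2-2646*w+1764.
Then w = 7 is a root, giving the factor (w-7) and quotient 4*w**3-11*w**2+342*w-252.
Next, w = 3/4 is a root, so (4*w-3) is a factor; dividing leaves w**2-2*w+84.
The quadratic w**2-2*w+84 has discriminant -332 < 0 and is irreducible over ℤ.

(4*w-3)*(w-4)*(w-7)*(w**2-2*w+84)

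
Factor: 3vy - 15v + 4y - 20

Group as (3vy - 15v) + (4y - 20) = 3v(y - 5) + 4(y - 5).
Both groups share the factor (y - 5).

(3v + 4)(y - 5)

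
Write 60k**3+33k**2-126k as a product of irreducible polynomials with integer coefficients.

3k(4k+7)(5k-6)

Pull out the common factor 3k, then factor the remaining trinomial.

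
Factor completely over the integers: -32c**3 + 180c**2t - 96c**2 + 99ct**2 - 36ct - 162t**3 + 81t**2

-(4c - 3t)(8c + 9t)(c - 6t + 3)

Group: c(-32c**2 - 12ct + 27t**2) + (-6t + 3)(-32c**2 - 12ct + 27t**2); both groups contain (-32c**2 - 12ct + 27t**2), so (c - 6t + 3) is a factor with cofactor -32c**2 - 12ct + 27t**2.
The cofactor groups again: -32c**2 - 12ct + 27t**2 = -4c(8c + 9t) + 3t(8c + 9t); both groups contain (8c + 9t), giving -(4c - 3t)(8c + 9t).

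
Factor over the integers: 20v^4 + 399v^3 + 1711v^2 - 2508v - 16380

(4v + 15)(5v - 14)(v + 13)(v + 6)

Among the possible rational roots, v = -15/4 is a root, so (4v + 15) divides it; the quotient is 5v^3 + 81v^2 + 124v - 1092.
Then v = -6 is a root, giving the factor (v + 6) and quotient 5v^2 + 51v - 182.
The remaining quadratic factors as (v + 13)(5v - 14).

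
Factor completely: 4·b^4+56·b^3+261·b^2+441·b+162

Testing divisors of the constant over divisors of the leading coefficient, b = -9/2 is a root, so (2·b+9) is a factor; dividing leaves 2·b^3+19·b^2+45·b+18.
Continuing, b = -6 is a root, giving the factor (b+6) and quotient 2·b^2+7·b+3.
The remaining quadratic factors as (2·b+1)(b+3).

(2·b+1)·(2·b+9)·(b+3)·(b+6)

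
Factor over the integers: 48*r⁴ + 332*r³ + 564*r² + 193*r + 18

(2*r + 9)*(4*r + 1)*(6*r + 1)*(r + 2)

Testing divisors of the constant over divisors of the leading coefficient, r = −1/6 is a root, giving the factor (6*r + 1) and quotient 8*r³ + 54*r² + 85*r + 18.
Next, r = −1/4 is a root, so (4*r + 1) is a factor; dividing leaves 2*r² + 13*r + 18.
The remaining quadratic factors as (r + 2)(2*r + 9).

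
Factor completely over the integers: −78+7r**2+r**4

(r**2+13)(r**2−6)

Substitute u = r**2 to get a quadratic in u, then factor.
r**2+13 is irreducible over ℤ (always positive, so no real roots).
r**2−6 is irreducible over ℤ (6 is not a perfect square).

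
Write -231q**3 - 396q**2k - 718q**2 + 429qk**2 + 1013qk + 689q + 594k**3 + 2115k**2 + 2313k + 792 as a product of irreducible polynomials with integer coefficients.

-(7q - 9k - 9)(11q + 11k + 8)(3q + 6k + 11)

Group: 11q(-21q**2 - 15qk - 50q + 54k**2 + 153k + 99) + (11k + 8)(-21q**2 - 15qk - 50q + 54k**2 + 153k + 99); both groups contain (-21q**2 - 15qk - 50q + 54k**2 + 153k + 99), so (11q + 11k + 8) is a factor with cofactor -21q**2 - 15qk - 50q + 54k**2 + 153k + 99.
The cofactor groups again: -21q**2 - 15qk - 50q + 54k**2 + 153k + 99 = -7q(3q + 6k + 11) + (9k + 9)(3q + 6k + 11); both groups contain (3q + 6k + 11), giving -(7q - 9k - 9)(3q + 6k + 11).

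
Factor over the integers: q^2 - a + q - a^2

Group: -a·(a + q + 1) + q·(a + q + 1); both groups contain (a + q + 1).

-(a + q + 1)·(a - q)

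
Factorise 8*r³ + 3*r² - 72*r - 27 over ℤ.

Group as (8*r³ - 72*r) + (3*r² - 27) = 8*r*(r² - 9) + 3*(r² - 9).
Both groups share the factor (r² - 9).

(8*r + 3)*(r + 3)*(r - 3)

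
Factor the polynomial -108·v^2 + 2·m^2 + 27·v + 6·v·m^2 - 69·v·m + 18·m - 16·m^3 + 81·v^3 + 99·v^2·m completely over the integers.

Group: 3·v·(27·v^2 + 15·v·m - 36·v - 8·m^2 + m + 9) + 2·m·(27·v^2 + 15·v·m - 36·v - 8·m^2 + m + 9); both groups contain (27·v^2 + 15·v·m - 36·v - 8·m^2 + m + 9), so (3·v + 2·m) is a factor with cofactor 27·v^2 + 15·v·m - 36·v - 8·m^2 + m + 9.
The cofactor groups again: 27·v^2 + 15·v·m - 36·v - 8·m^2 + m + 9 = 3·v·(9·v + 8·m - 9) + (-m - 1)·(9·v + 8·m - 9); both groups contain (9·v + 8·m - 9), giving (3·v - m - 1)·(9·v + 8·m - 9).

(3·v - m - 1)·(3·v + 2·m)·(9·v + 8·m - 9)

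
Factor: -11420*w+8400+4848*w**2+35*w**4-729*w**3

(5*w-12)*(7*w-10)*(w-10)*(w-7)

By the rational root theorem, w = 10 is a root, so (w-10) divides it; the quotient is 35*w**3-379*w**2+1058*w-840.
Then w = 7 is a root, so (w-7) divides it; the quotient is 35*w**2-134*w+120.
The remaining quadratic factors as (7*w-10)(5*w-12).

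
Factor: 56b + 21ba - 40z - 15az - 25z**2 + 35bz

(3a + 5z + 8)(7b - 5z)

Group: 7b(3a + 5z + 8) - 5z(3a + 5z + 8); both groups contain (3a + 5z + 8).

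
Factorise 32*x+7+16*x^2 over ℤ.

Need a pair with product 16·7 = 112 and sum 32: that's 4 and 28.
Split the middle term: 16*x^2+4*x + 28*x+7 = 4*x*(4*x+1) + 7*(4*x+1).

(4*x+1)*(4*x+7)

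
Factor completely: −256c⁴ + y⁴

Difference of squares twice: with A = y and B = 4c, A⁴ − B⁴ = (A² − B²)(A² + B²), and A² − B² factors again.

(y − 4c)(y + 4c)(y² + 16c²)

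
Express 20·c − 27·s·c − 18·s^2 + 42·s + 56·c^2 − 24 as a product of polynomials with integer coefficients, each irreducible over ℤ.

−(6·s − 7·c − 6)·(3·s + 8·c − 4)

Group: −3·s·(6·s − 7·c − 6) + (−8·c + 4)·(6·s − 7·c − 6); both groups contain (6·s − 7·c − 6).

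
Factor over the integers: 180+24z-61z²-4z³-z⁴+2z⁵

(2z+3)(z-2)(z-3)(z²+3z+10)

Trying the rational-root candidates, z = 2 is a root, giving the factor (z-2) and quotient 2z⁴+3z³+2z²-57z-90.
Continuing, z = -3/2 is a root, giving the factor (2z+3) and quotient z³+z-30.
Then z = 3 is a root, so (z-3) is a factor; dividing leaves z²+3z+10.
The quadratic z²+3z+10 has discriminant -31 < 0 and is irreducible over ℤ.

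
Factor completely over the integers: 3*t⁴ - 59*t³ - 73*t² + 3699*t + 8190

By the rational root theorem, t = 15 is a root, so (t - 15) divides it; the quotient is 3*t³ - 14*t² - 283*t - 546.
Then t = -7/3 is a root, giving the factor (3*t + 7) and quotient t² - 7*t - 78.
The remaining quadratic factors as (t + 6)(t - 13).

(3*t + 7)*(t + 6)*(t - 13)*(t - 15)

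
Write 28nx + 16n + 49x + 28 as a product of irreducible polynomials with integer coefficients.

Group as (28nx + 16n) + (49x + 28) = 4n(7x + 4) + 7(7x + 4).
Both groups share the factor (7x + 4).

(4n + 7)(7x + 4)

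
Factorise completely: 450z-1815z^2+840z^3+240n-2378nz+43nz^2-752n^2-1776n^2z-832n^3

-(13n-8z+15)(8n+15z)(8n+7z-2)

Group: 8n(-104n^2-131nz-120n+120z^2-225z) + (7z-2)(-104n^2-131nz-120n+120z^2-225z); both groups contain (-104n^2-131nz-120n+120z^2-225z), so (8n+7z-2) is a factor with cofactor -104n^2-131nz-120n+120z^2-225z.
The cofactor groups again: -104n^2-131nz-120n+120z^2-225z = -8n(13n-8z+15) - 15z(13n-8z+15); both groups contain (13n-8z+15), giving -(8n+15z)(13n-8z+15).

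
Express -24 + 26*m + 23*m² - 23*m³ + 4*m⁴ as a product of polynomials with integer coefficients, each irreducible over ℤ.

Among the possible rational roots, m = 2 is a root, so (m - 2) is a factor; dividing leaves 4*m³ - 15*m² - 7*m + 12.
Then m = 4 is a root, so (m - 4) is a factor; dividing leaves 4*m² + m - 3.
The remaining quadratic factors as (4*m - 3)(m + 1).

(4*m - 3)*(m + 1)*(m - 2)*(m - 4)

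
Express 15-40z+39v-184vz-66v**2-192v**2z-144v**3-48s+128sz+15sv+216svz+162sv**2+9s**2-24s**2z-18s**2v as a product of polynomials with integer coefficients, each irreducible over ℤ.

-(3s-3v-1)(6v+8z-3)(s-8v-5)

Group: s(-18sv-24sz+9s+18v**2+24vz-3v+8z-3) + (-8v-5)(-18sv-24sz+9s+18v**2+24vz-3v+8z-3); both groups contain (-18sv-24sz+9s+18v**2+24vz-3v+8z-3), so (s-8v-5) is a factor with cofactor -18sv-24sz+9s+18v**2+24vz-3v+8z-3.
The cofactor groups again: -18sv-24sz+9s+18v**2+24vz-3v+8z-3 = -3s(6v+8z-3) + (3v+1)(6v+8z-3); both groups contain (6v+8z-3), giving -(3s-3v-1)(6v+8z-3).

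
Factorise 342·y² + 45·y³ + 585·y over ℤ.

Pull out the common factor 9·y, then factor the remaining trinomial.

9·y·(5·y + 13)·(y + 5)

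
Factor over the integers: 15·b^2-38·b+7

(3·b-7)·(5·b-1)

Need a pair with product 15·7 = 105 and sum -38: that's -3 and -35.
Split the middle term: 15·b^2-3·b - 35·b+7 = 3·b·(5·b-1) - 7·(5·b-1).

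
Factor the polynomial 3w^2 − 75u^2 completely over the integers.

Every term has a factor of 3. Then w^2 − 25u^2 = (w)² − (5u)².

3(w − 5u)(w + 5u)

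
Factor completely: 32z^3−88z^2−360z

Pull out the common factor 8z, then factor the remaining trinomial.

8z(4z+9)(z−5)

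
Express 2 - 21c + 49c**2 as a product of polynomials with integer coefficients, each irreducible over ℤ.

Need a pair with product 49·2 = 98 and sum -21: that's -14 and -7.
Split the middle term: 49c**2 - 14c - 7c + 2 = 7c(7c - 2) - (7c - 2).

(7c - 1)(7c - 2)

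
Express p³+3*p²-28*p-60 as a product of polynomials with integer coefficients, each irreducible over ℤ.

Testing divisors of the constant over divisors of the leading coefficient, p = -2 is a root, so (p+2) divides it; the quotient is p²+p-30.
The remaining quadratic factors as (p+6)(p-5).

(p+2)*(p+6)*(p-5)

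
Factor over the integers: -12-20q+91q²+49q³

(7q+2)(7q-3)(q+2)

Among the possible rational roots, q = -2 is a root, so (q+2) divides it; the quotient is 49q²-7q-6.
The remaining quadratic factors as (7q+2)(7q-3).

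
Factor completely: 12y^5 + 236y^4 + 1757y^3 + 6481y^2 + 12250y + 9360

(2y + 9)(6y + 13)(y + 8)(y^2 + 5y + 10)

By the rational root theorem, y = −13/6 is a root, giving the factor (6y + 13) and quotient 2y^4 + 35y^3 + 217y^2 + 610y + 720.
Next, y = −9/2 is a root, so (2y + 9) is a factor; dividing leaves y^3 + 13y^2 + 50y + 80.
Continuing, y = −8 is a root, so (y + 8) is a factor; dividing leaves y^2 + 5y + 10.
The quadratic y^2 + 5y + 10 has discriminant −15 < 0 and is irreducible over ℤ.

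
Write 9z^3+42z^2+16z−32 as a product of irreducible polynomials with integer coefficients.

(3z+4)(3z−2)(z+4)

Among the possible rational roots, z = 2/3 is a root, so (3z−2) divides it; the quotient is 3z^2+16z+16.
The remaining quadratic factors as (3z+4)(z+4).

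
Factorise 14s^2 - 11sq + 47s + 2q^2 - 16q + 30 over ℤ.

(7s - 2q + 6)(2s - q + 5)

Group: 7s(2s - q + 5) + (-2q + 6)(2s - q + 5); both groups contain (2s - q + 5).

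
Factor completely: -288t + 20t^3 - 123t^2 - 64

(4t + 1)(5t + 8)(t - 8)

By the rational root theorem, t = 8 is a root, giving the factor (t - 8) and quotient 20t^2 + 37t + 8.
The remaining quadratic factors as (5t + 8)(4t + 1).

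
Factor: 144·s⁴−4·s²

4·s²·(6·s+1)·(6·s−1)

Every term has a factor of 4·s². Then 36·s²−1 = (6·s)² − (1)².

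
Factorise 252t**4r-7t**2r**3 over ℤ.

Pull out the common factor 7t**2r; 36t**2-r**2 is a difference of squares.

7rt**2(6t-r)(6t+r)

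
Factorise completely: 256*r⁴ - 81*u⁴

(4*r + 3*u)*(4*r - 3*u)*(16*r² + 9*u²)

(4*r)⁴ − (3*u)⁴ = ((4*r)² − (3*u)²)((4*r)² + (3*u)²); the first factor splits again, the second (16*r² + 9*u²) is irreducible.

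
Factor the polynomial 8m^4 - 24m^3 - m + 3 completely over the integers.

(2m - 1)(m - 3)(4m^2 + 2m + 1)

Group as (8m^4 - m) + (-24m^3 + 3) = m(8m^3 - 1) - 3(8m^3 - 1).
Both groups share the factor (8m^3 - 1).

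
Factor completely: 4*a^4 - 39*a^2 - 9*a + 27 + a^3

(4*a - 3)*(a + 1)*(a + 3)*(a - 3)

Trying the rational-root candidates, a = 3/4 is a root, so (4*a - 3) is a factor; dividing leaves a^3 + a^2 - 9*a - 9.
Next, a = 3 is a root, so (a - 3) divides it; the quotient is a^2 + 4*a + 3.
The remaining quadratic factors as (a + 3)(a + 1).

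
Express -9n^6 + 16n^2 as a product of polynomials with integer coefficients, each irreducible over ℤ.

Factor out n^2 first: what remains is -9n^4 + 16.
Recognize a difference of squares with the parts 4 and 3n^2.

-n^2(3n^2 + 4)(3n^2 - 4)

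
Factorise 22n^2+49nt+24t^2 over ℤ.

(11n+8t)(2n+3t)

Group: 2n(11n+8t) + 3t(11n+8t); both groups contain (11n+8t).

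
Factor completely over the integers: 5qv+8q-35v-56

Group as (5qv+8q) + (-35v-56) = q(5v+8) - 7(5v+8).
Both groups share the factor (5v+8).

(5v+8)(q-7)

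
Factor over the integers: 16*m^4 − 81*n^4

(2*m + 3*n)*(2*m − 3*n)*(4*m^2 + 9*n^2)

Write as (4*m^2)² − (9*n^2)², then factor 4*m^2 − 9*n^2 once more.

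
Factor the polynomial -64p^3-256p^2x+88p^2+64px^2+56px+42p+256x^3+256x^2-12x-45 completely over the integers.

Group: 8p(-8p^2-40px+6p-32x^2-12x+9) + (-8x-5)(-8p^2-40px+6p-32x^2-12x+9); both groups contain (-8p^2-40px+6p-32x^2-12x+9), so (8p-8x-5) is a factor with cofactor -8p^2-40px+6p-32x^2-12x+9.
The cofactor groups again: -8p^2-40px+6p-32x^2-12x+9 = -4p(2p+8x-3) + (-4x-3)(2p+8x-3); both groups contain (2p+8x-3), giving -(4p+4x+3)(2p+8x-3).

-(2p+8x-3)(4p+4x+3)(8p-8x-5)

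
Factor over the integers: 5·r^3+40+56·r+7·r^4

Group as (7·r^4+56·r) + (5·r^3+40) = 7·r·(r^3+8) + 5·(r^3+8).
Both groups share the factor (r^3+8).

(7·r+5)·(r+2)·(r^2-2·r+4)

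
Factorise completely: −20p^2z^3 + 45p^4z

5p^2z(3p + 2z)(3p − 2z)

Every term has a factor of 5p^2z. Then 9p^2 − 4z^2 = (3p)² − (2z)².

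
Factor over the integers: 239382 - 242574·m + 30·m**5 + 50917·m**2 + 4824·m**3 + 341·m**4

(5·m - 9)·(6·m - 11)·(m + 13)·(m**2 + 2·m + 186)

Trying the rational-root candidates, m = 9/5 is a root, giving the factor (5·m - 9) and quotient 6·m**4 + 79·m**3 + 1107·m**2 + 12176·m - 26598.
Then m = -13 is a root, giving the factor (m + 13) and quotient 6·m**3 + m**2 + 1094·m - 2046.
Then m = 11/6 is a root, giving the factor (6·m - 11) and quotient m**2 + 2·m + 186.
The quadratic m**2 + 2·m + 186 has discriminant -740 < 0 and is irreducible over ℤ.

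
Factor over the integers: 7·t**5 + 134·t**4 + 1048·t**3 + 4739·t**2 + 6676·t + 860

(7·t + 1)·(t + 10)·(t + 2)·(t**2 + 7·t + 43)

By the rational root theorem, t = -10 is a root, giving the factor (t + 10) and quotient 7·t**4 + 64·t**3 + 408·t**2 + 659·t + 86.
Then t = -2 is a root, so (t + 2) is a factor; dividing leaves 7·t**3 + 50·t**2 + 308·t + 43.
Continuing, t = -1/7 is a root, so (7·t + 1) divides it; the quotient is t**2 + 7·t + 43.
The quadratic t**2 + 7·t + 43 has discriminant -123 < 0 and is irreducible over ℤ.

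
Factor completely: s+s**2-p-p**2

Group: -p(p-s) + (-s-1)(p-s); both groups contain (p-s).

-(p+s+1)(p-s)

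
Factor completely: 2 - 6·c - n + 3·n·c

Group as (3·n·c - n) + (-6·c + 2) = n·(3·c - 1) - 2·(3·c - 1).
Both groups share the factor (3·c - 1).

(3·c - 1)·(n - 2)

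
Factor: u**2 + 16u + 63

(u + 7)(u + 9)

Two integers with product 63 and sum 16 are 7 and 9.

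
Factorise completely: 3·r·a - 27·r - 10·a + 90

(3·r - 10)·(a - 9)

Group as (3·r·a - 27·r) + (-10·a + 90) = 3·r·(a - 9) - 10·(a - 9).
Both groups share the factor (a - 9).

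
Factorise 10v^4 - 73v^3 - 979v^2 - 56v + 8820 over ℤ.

(2v + 9)(5v - 14)(v + 5)(v - 14)

Testing divisors of the constant over divisors of the leading coefficient, v = -9/2 is a root, giving the factor (2v + 9) and quotient 5v^3 - 59v^2 - 224v + 980.
Then v = 14/5 is a root, giving the factor (5v - 14) and quotient v^2 - 9v - 70.
The remaining quadratic factors as (v + 5)(v - 14).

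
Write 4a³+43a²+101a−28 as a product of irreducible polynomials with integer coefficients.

(4a−1)(a+4)(a+7)

Among the possible rational roots, a = 1/4 is a root, giving the factor (4a−1) and quotient a²+11a+28.
The remaining quadratic factors as (a+7)(a+4).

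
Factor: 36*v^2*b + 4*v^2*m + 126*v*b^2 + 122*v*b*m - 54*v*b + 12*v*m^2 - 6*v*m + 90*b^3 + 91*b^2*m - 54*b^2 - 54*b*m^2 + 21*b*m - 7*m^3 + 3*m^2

Group: 2*v*(18*v*b + 2*v*m + 18*b^2 - 7*b*m - m^2) + (5*b + 7*m - 3)*(18*v*b + 2*v*m + 18*b^2 - 7*b*m - m^2); both groups contain (18*v*b + 2*v*m + 18*b^2 - 7*b*m - m^2), so (2*v + 5*b + 7*m - 3) is a factor with cofactor 18*v*b + 2*v*m + 18*b^2 - 7*b*m - m^2.
The cofactor groups again: 18*v*b + 2*v*m + 18*b^2 - 7*b*m - m^2 = 9*b*(2*v + 2*b - m) + m*(2*v + 2*b - m); both groups contain (2*v + 2*b - m), giving (9*b + m)*(2*v + 2*b - m).

(2*v + 2*b - m)*(2*v + 5*b + 7*m - 3)*(9*b + m)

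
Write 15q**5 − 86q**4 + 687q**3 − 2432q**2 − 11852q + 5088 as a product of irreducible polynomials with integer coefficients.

(3q + 8)(5q − 2)(q − 6)(q**2 − 2q + 53)

Testing divisors of the constant over divisors of the leading coefficient, q = 2/5 is a root, so (5q − 2) is a factor; dividing leaves 3q**4 − 16q**3 + 131q**2 − 434q − 2544.
Then q = 6 is a root, giving the factor (q − 6) and quotient 3q**3 + 2q**2 + 143q + 424.
Next, q = −8/3 is a root, giving the factor (3q + 8) and quotient q**2 − 2q + 53.
The quadratic q**2 − 2q + 53 has discriminant −208 < 0 and is irreducible over ℤ.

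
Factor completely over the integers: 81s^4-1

(3s+1)(3s-1)(9s^2+1)

Difference of squares twice: with A = 3s and B = 1, A⁴ − B⁴ = (A² − B²)(A² + B²), and A² − B² factors again.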